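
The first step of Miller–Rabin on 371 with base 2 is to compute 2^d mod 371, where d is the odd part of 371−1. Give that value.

151

371 − 1 = 370 = 2^1 · 185, so d = 185.
2^1 ≡ 2 (mod 371)
2^2 ≡ 2^2 = 4 ≡ 4 (mod 371)
2^4 ≡ 4^2 = 16 ≡ 16 (mod 371)
2^8 ≡ 16^2 = 256 ≡ 256 (mod 371)
2^16 ≡ 256^2 = 65536 ≡ 240 (mod 371)
2^32 ≡ 240^2 = 57600 ≡ 95 (mod 371)
2^64 ≡ 95^2 = 9025 ≡ 121 (mod 371)
2^128 ≡ 121^2 = 14641 ≡ 172 (mod 371)
185 = 128 + 32 + 16 + 8 + 1 in binary powers of 2.
So 2^185 ≡ 172 · 95 · 240 · 256 · 2 ≡ 151 (mod 371).
Squaring chain: 151; never reaches −1, so base 2 is a Miller–Rabin witness that 371 is composite.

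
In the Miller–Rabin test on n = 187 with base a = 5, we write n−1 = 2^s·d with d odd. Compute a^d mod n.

187 − 1 = 186 = 2^1 · 93, so d = 93.
5^1 ≡ 5 (mod 187)
5^2 ≡ 5^2 = 25 ≡ 25 (mod 187)
5^4 ≡ 25^2 = 625 ≡ 64 (mod 187)
5^8 ≡ 64^2 = 4096 ≡ 169 (mod 187)
5^16 ≡ 169^2 = 28561 ≡ 137 (mod 187)
5^32 ≡ 137^2 = 18769 ≡ 69 (mod 187)
5^64 ≡ 69^2 = 4761 ≡ 86 (mod 187)
93 = 64 + 16 + 8 + 4 + 1 in binary powers of 2.
So 5^93 ≡ 86 · 137 · 169 · 64 · 5 ≡ 37 (mod 187).
Squaring chain: 37; never reaches −1, so base 5 is a Miller–Rabin witness that 187 is composite.

37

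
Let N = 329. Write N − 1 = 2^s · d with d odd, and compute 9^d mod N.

130

329 − 1 = 328 = 2^3 · 41, so d = 41.
9^1 ≡ 9 (mod 329)
9^2 ≡ 9^2 = 81 ≡ 81 (mod 329)
9^4 ≡ 81^2 = 6561 ≡ 310 (mod 329)
9^8 ≡ 310^2 = 96100 ≡ 32 (mod 329)
9^16 ≡ 32^2 = 1024 ≡ 37 (mod 329)
9^32 ≡ 37^2 = 1369 ≡ 53 (mod 329)
41 = 32 + 8 + 1 in binary powers of 2.
So 9^41 ≡ 53 · 32 · 9 ≡ 130 (mod 329).
Squaring chain: 130 → 121 → 165; never reaches −1, so base 9 is a Miller–Rabin witness that 329 is composite.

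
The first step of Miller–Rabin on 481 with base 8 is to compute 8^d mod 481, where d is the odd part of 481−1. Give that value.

31

481 − 1 = 480 = 2^5 · 15, so d = 15.
8^1 ≡ 8 (mod 481)
8^2 ≡ 8^2 = 64 ≡ 64 (mod 481)
8^4 ≡ 64^2 = 4096 ≡ 248 (mod 481)
8^8 ≡ 248^2 = 61504 ≡ 417 (mod 481)
15 = 8 + 4 + 2 + 1 in binary powers of 2.
So 8^15 ≡ 417 · 248 · 64 · 8 ≡ 31 (mod 481).
Squaring chain: 31 → 480 → 1 → 1 → 1; reaches −1, so base 8 does not prove 481 composite.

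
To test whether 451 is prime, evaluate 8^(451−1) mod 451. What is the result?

8^1 ≡ 8 (mod 451)
8^2 ≡ 8^2 = 64 ≡ 64 (mod 451)
8^4 ≡ 64^2 = 4096 ≡ 37 (mod 451)
8^8 ≡ 37^2 = 1369 ≡ 16 (mod 451)
8^16 ≡ 16^2 = 256 ≡ 256 (mod 451)
8^32 ≡ 256^2 = 65536 ≡ 141 (mod 451)
8^64 ≡ 141^2 = 19881 ≡ 37 (mod 451)
8^128 ≡ 37^2 = 1369 ≡ 16 (mod 451)
8^256 ≡ 16^2 = 256 ≡ 256 (mod 451)
450 = 256 + 128 + 64 + 2 in binary powers of 2.
So 8^450 ≡ 256 · 16 · 37 · 64 ≡ 122 (mod 451).
Since 122 ≠ 1, base 8 is a Fermat witness: 451 is composite.

122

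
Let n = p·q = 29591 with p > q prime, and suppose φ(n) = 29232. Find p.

φ(n) = (p−1)(q−1) = n − (p+q) + 1, so p + q = 29591 − 29232 + 1 = 360.
p and q are the roots of t² − 360t + 29591 = 0.
Discriminant: 360² − 4·29591 = 129600 − 118364 = 11236; √11236 = 106.
q = (360 − 106)/2 = 127, p = (360 + 106)/2 = 233.
Check: 127 · 233 = 29591.

233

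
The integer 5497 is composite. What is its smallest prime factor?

23

5497 is odd.
Digit sum 25, not divisible by 3.
Ends in 7: not divisible by 5.
7: 5497 = 7·785 + 2
11: 5497 = 11·499 + 8
13: 5497 = 13·422 + 11
17: 5497 = 17·323 + 6
19: 5497 = 19·289 + 6
23: 5497 = 23·239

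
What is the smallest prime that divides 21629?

43

21629 is odd.
Digit sum 20, not divisible by 3.
Ends in 9: not divisible by 5.
7: 21629 = 7·3089 + 6
11: 21629 = 11·1966 + 3
13: 21629 = 13·1663 + 10
17: 21629 = 17·1272 + 5
19: 21629 = 19·1138 + 7
23: 21629 = 23·940 + 9
29: 21629 = 29·745 + 24
31: 21629 = 31·697 + 22
37: 21629 = 37·584 + 21
41: 21629 = 41·527 + 22
43: 21629 = 43·503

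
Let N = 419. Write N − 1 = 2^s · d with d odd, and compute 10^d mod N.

418

419 − 1 = 418 = 2^1 · 209, so d = 209.
10^1 ≡ 10 (mod 419)
10^2 ≡ 10^2 = 100 ≡ 100 (mod 419)
10^4 ≡ 100^2 = 10000 ≡ 363 (mod 419)
10^8 ≡ 363^2 = 131769 ≡ 203 (mod 419)
10^16 ≡ 203^2 = 41209 ≡ 147 (mod 419)
10^32 ≡ 147^2 = 21609 ≡ 240 (mod 419)
10^64 ≡ 240^2 = 57600 ≡ 197 (mod 419)
10^128 ≡ 197^2 = 38809 ≡ 261 (mod 419)
209 = 128 + 64 + 16 + 1 in binary powers of 2.
So 10^209 ≡ 261 · 197 · 147 · 10 ≡ 418 (mod 419).
Since 10^d ≡ 418 (mod 419), base 10 does not prove 419 composite.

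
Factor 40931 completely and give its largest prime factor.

61

40931 = 11 · 3721
3721 = 61 · 61
61 = 61 · 1
So 40931 = 11 · 61^2; the largest prime factor is 61.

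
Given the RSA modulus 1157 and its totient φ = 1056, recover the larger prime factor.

89

φ(n) = (p−1)(q−1) = n − (p+q) + 1, so p + q = 1157 − 1056 + 1 = 102.
p and q are the roots of t² − 102t + 1157 = 0.
Discriminant: 102² − 4·1157 = 10404 − 4628 = 5776; √5776 = 76.
q = (102 − 76)/2 = 13, p = (102 + 76)/2 = 89.
Check: 13 · 89 = 1157.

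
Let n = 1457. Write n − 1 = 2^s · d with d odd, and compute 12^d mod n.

756

1457 − 1 = 1456 = 2^4 · 91, so d = 91.
12^1 ≡ 12 (mod 1457)
12^2 ≡ 12^2 = 144 ≡ 144 (mod 1457)
12^4 ≡ 144^2 = 20736 ≡ 338 (mod 1457)
12^8 ≡ 338^2 = 114244 ≡ 598 (mod 1457)
12^16 ≡ 598^2 = 357604 ≡ 639 (mod 1457)
12^32 ≡ 639^2 = 408321 ≡ 361 (mod 1457)
12^64 ≡ 361^2 = 130321 ≡ 648 (mod 1457)
91 = 64 + 16 + 8 + 2 + 1 in binary powers of 2.
So 12^91 ≡ 648 · 639 · 598 · 144 · 12 ≡ 756 (mod 1457).
Squaring chain: 756 → 392 → 679 → 629; never reaches −1, so base 12 is a Miller–Rabin witness that 1457 is composite.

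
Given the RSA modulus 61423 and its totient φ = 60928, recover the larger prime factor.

φ(n) = (p−1)(q−1) = n − (p+q) + 1, so p + q = 61423 − 60928 + 1 = 496.
p and q are the roots of t² − 496t + 61423 = 0.
Discriminant: 496² − 4·61423 = 246016 − 245692 = 324; √324 = 18.
q = (496 − 18)/2 = 239, p = (496 + 18)/2 = 257.
Check: 239 · 257 = 61423.

257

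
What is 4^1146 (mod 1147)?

4^1 ≡ 4 (mod 1147)
4^2 ≡ 4^2 = 16 ≡ 16 (mod 1147)
4^4 ≡ 16^2 = 256 ≡ 256 (mod 1147)
4^8 ≡ 256^2 = 65536 ≡ 157 (mod 1147)
4^16 ≡ 157^2 = 24649 ≡ 562 (mod 1147)
4^32 ≡ 562^2 = 315844 ≡ 419 (mod 1147)
4^64 ≡ 419^2 = 175561 ≡ 70 (mod 1147)
4^128 ≡ 70^2 = 4900 ≡ 312 (mod 1147)
4^256 ≡ 312^2 = 97344 ≡ 996 (mod 1147)
4^512 ≡ 996^2 = 992016 ≡ 1008 (mod 1147)
4^1024 ≡ 1008^2 = 1016064 ≡ 969 (mod 1147)
1146 = 1024 + 64 + 32 + 16 + 8 + 2 in binary powers of 2.
So 4^1146 ≡ 969 · 70 · 419 · 562 · 157 · 16 ≡ 1120 (mod 1147).
Since 1120 ≠ 1, base 4 is a Fermat witness: 1147 is composite.

1120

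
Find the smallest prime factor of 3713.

3713 is odd.
Digit sum 14, not divisible by 3.
Ends in 3: not divisible by 5.
7: 3713 = 7·530 + 3
11: 3713 = 11·337 + 6
13: 3713 = 13·285 + 8
17: 3713 = 17·218 + 7
19: 3713 = 19·195 + 8
23: 3713 = 23·161 + 10
29: 3713 = 29·128 + 1
31: 3713 = 31·119 + 24
37: 3713 = 37·100 + 13
41: 3713 = 41·90 + 23
43: 3713 = 43·86 + 15
47: 3713 = 47·79

47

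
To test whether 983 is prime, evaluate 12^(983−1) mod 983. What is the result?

1

12^1 ≡ 12 (mod 983)
12^2 ≡ 12^2 = 144 ≡ 144 (mod 983)
12^4 ≡ 144^2 = 20736 ≡ 93 (mod 983)
12^8 ≡ 93^2 = 8649 ≡ 785 (mod 983)
12^16 ≡ 785^2 = 616225 ≡ 867 (mod 983)
12^32 ≡ 867^2 = 751689 ≡ 677 (mod 983)
12^64 ≡ 677^2 = 458329 ≡ 251 (mod 983)
12^128 ≡ 251^2 = 63001 ≡ 89 (mod 983)
12^256 ≡ 89^2 = 7921 ≡ 57 (mod 983)
12^512 ≡ 57^2 = 3249 ≡ 300 (mod 983)
982 = 512 + 256 + 128 + 64 + 16 + 4 + 2 in binary powers of 2.
So 12^982 ≡ 300 · 57 · 89 · 251 · 867 · 93 · 144 ≡ 1 (mod 983).
Since the result is 1, base 12 gives no evidence that 983 is composite.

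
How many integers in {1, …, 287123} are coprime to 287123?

272320

Factor: 287123 = 41 · 47 · 149.
φ(287123) = (41−1) · (47−1) · (149−1) = 40 · 46 · 148 = 272320.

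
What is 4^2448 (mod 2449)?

808

4^1 ≡ 4 (mod 2449)
4^2 ≡ 4^2 = 16 ≡ 16 (mod 2449)
4^4 ≡ 16^2 = 256 ≡ 256 (mod 2449)
4^8 ≡ 256^2 = 65536 ≡ 1862 (mod 2449)
4^16 ≡ 1862^2 = 3467044 ≡ 1709 (mod 2449)
4^32 ≡ 1709^2 = 2920681 ≡ 1473 (mod 2449)
4^64 ≡ 1473^2 = 2169729 ≡ 2364 (mod 2449)
4^128 ≡ 2364^2 = 5588496 ≡ 2327 (mod 2449)
4^256 ≡ 2327^2 = 5414929 ≡ 190 (mod 2449)
4^512 ≡ 190^2 = 36100 ≡ 1814 (mod 2449)
4^1024 ≡ 1814^2 = 3290596 ≡ 1589 (mod 2449)
4^2048 ≡ 1589^2 = 2524921 ≡ 2 (mod 2449)
2448 = 2048 + 256 + 128 + 16 in binary powers of 2.
So 4^2448 ≡ 2 · 190 · 2327 · 1709 ≡ 808 (mod 2449).
Since 808 ≠ 1, base 4 is a Fermat witness: 2449 is composite.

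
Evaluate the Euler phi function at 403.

360

Factor: 403 = 13 · 31.
φ(403) = (13−1) · (31−1) = 12 · 30 = 360.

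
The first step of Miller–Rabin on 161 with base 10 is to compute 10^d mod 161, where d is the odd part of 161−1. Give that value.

161 − 1 = 160 = 2^5 · 5, so d = 5.
10^1 ≡ 10 (mod 161)
10^2 ≡ 10^2 = 100 ≡ 100 (mod 161)
10^4 ≡ 100^2 = 10000 ≡ 18 (mod 161)
5 = 4 + 1 in binary powers of 2.
So 10^5 ≡ 18 · 10 ≡ 19 (mod 161).
Squaring chain: 19 → 39 → 72 → 32 → 58; never reaches −1, so base 10 is a Miller–Rabin witness that 161 is composite.

19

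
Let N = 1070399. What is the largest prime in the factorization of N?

1070399 = 11 · 97309
97309 = 31 · 3139
3139 = 43 · 73
73 is prime.
So 1070399 = 11 · 31 · 43 · 73; the largest prime factor is 73.

73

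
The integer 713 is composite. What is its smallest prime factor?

713 is odd.
Digit sum 11, not divisible by 3.
Ends in 3: not divisible by 5.
7: 713 = 7·101 + 6
11: 713 = 11·64 + 9
13: 713 = 13·54 + 11
17: 713 = 17·41 + 16
19: 713 = 19·37 + 10
23: 713 = 23·31

23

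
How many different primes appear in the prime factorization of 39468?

5

39468 = 2^2 · 9867
9867 = 3 · 3289
3289 = 11 · 299
299 = 13 · 23
39468 = 2^2 · 3 · 11 · 13 · 23, which has 5 distinct prime factors.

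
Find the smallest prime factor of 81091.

83

81091 is odd.
Digit sum 19, not divisible by 3.
Ends in 1: not divisible by 5.
7: 81091 = 7·11584 + 3
11: 81091 = 11·7371 + 10
13: 81091 = 13·6237 + 10
17: 81091 = 17·4770 + 1
19: 81091 = 19·4267 + 18
23: 81091 = 23·3525 + 16
29: 81091 = 29·2796 + 7
31: 81091 = 31·2615 + 26
37: 81091 = 37·2191 + 24
41: 81091 = 41·1977 + 34
43: 81091 = 43·1885 + 36
47: 81091 = 47·1725 + 16
53: 81091 = 53·1530 + 1
59: 81091 = 59·1374 + 25
61: 81091 = 61·1329 + 22
67: 81091 = 67·1210 + 21
71: 81091 = 71·1142 + 9
73: 81091 = 73·1110 + 61
79: 81091 = 79·1026 + 37
83: 81091 = 83·977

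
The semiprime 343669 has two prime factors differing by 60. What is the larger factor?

Since p = q + 60, we have 343669 = q(q + 60), so q² + 60q − 343669 = 0.
Discriminant: 60² + 4·343669 = 3600 + 1374676 = 1378276; √1378276 = 1174.
q = (−60 + 1174)/2 = 557, and p = q + 60 = 617.
Check: 557 · 617 = 343669.

617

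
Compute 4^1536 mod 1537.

864

4^1 ≡ 4 (mod 1537)
4^2 ≡ 4^2 = 16 ≡ 16 (mod 1537)
4^4 ≡ 16^2 = 256 ≡ 256 (mod 1537)
4^8 ≡ 256^2 = 65536 ≡ 982 (mod 1537)
4^16 ≡ 982^2 = 964324 ≡ 625 (mod 1537)
4^32 ≡ 625^2 = 390625 ≡ 227 (mod 1537)
4^64 ≡ 227^2 = 51529 ≡ 808 (mod 1537)
4^128 ≡ 808^2 = 652864 ≡ 1176 (mod 1537)
4^256 ≡ 1176^2 = 1382976 ≡ 1213 (mod 1537)
4^512 ≡ 1213^2 = 1471369 ≡ 460 (mod 1537)
4^1024 ≡ 460^2 = 211600 ≡ 1031 (mod 1537)
1536 = 1024 + 512 in binary powers of 2.
So 4^1536 ≡ 1031 · 460 ≡ 864 (mod 1537).
Since 864 ≠ 1, base 4 is a Fermat witness: 1537 is composite.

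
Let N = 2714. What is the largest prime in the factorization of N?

2714 = 2 · 1357
1357 = 23 · 59
59 is prime.
So 2714 = 2 · 23 · 59; the largest prime factor is 59.

59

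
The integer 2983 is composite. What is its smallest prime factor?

2983 is odd.
Digit sum 22, not divisible by 3.
Ends in 3: not divisible by 5.
7: 2983 = 7·426 + 1
11: 2983 = 11·271 + 2
13: 2983 = 13·229 + 6
17: 2983 = 17·175 + 8
19: 2983 = 19·157

19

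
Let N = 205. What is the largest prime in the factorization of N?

205 = 5 · 41
41 is prime.
So 205 = 5 · 41; the largest prime factor is 41.

41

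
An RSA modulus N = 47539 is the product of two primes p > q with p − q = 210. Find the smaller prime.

Since p = q + 210, we have 47539 = q(q + 210), so q² + 210q − 47539 = 0.
Discriminant: 210² + 4·47539 = 44100 + 190156 = 234256; √234256 = 484.
q = (−210 + 484)/2 = 137, and p = q + 210 = 347.
Check: 137 · 347 = 47539.

137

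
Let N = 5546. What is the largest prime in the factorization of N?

59

5546 = 2 · 2773
2773 = 47 · 59
59 is prime.
So 5546 = 2 · 47 · 59; the largest prime factor is 59.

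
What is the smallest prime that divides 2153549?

53

2153549 is odd.
Digit sum 29, not divisible by 3.
Ends in 9: not divisible by 5.
7: 2153549 = 7·307649 + 6
11: 2153549 = 11·195777 + 2
13: 2153549 = 13·165657 + 8
17: 2153549 = 17·126679 + 6
19: 2153549 = 19·113344 + 13
23: 2153549 = 23·93632 + 13
29: 2153549 = 29·74260 + 9
31: 2153549 = 31·69469 + 10
37: 2153549 = 37·58204 + 1
41: 2153549 = 41·52525 + 24
43: 2153549 = 43·50082 + 23
47: 2153549 = 47·45820 + 9
53: 2153549 = 53·40633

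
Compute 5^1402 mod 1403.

5^1 ≡ 5 (mod 1403)
5^2 ≡ 5^2 = 25 ≡ 25 (mod 1403)
5^4 ≡ 25^2 = 625 ≡ 625 (mod 1403)
5^8 ≡ 625^2 = 390625 ≡ 591 (mod 1403)
5^16 ≡ 591^2 = 349281 ≡ 1337 (mod 1403)
5^32 ≡ 1337^2 = 1787569 ≡ 147 (mod 1403)
5^64 ≡ 147^2 = 21609 ≡ 564 (mod 1403)
5^128 ≡ 564^2 = 318096 ≡ 1018 (mod 1403)
5^256 ≡ 1018^2 = 1036324 ≡ 910 (mod 1403)
5^512 ≡ 910^2 = 828100 ≡ 330 (mod 1403)
5^1024 ≡ 330^2 = 108900 ≡ 869 (mod 1403)
1402 = 1024 + 256 + 64 + 32 + 16 + 8 + 2 in binary powers of 2.
So 5^1402 ≡ 869 · 910 · 564 · 147 · 1337 · 591 · 25 ≡ 992 (mod 1403).
Since 992 ≠ 1, base 5 is a Fermat witness: 1403 is composite.

992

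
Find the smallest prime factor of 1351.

7

1351 is odd.
Digit sum 10, not divisible by 3.
Ends in 1: not divisible by 5.
7: 1351 = 7·193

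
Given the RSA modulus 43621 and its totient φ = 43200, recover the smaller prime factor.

φ(n) = (p−1)(q−1) = n − (p+q) + 1, so p + q = 43621 − 43200 + 1 = 422.
p and q are the roots of t² − 422t + 43621 = 0.
Discriminant: 422² − 4·43621 = 178084 − 174484 = 3600; √3600 = 60.
q = (422 − 60)/2 = 181, p = (422 + 60)/2 = 241.
Check: 181 · 241 = 43621.

181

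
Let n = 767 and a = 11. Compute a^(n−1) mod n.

11^1 ≡ 11 (mod 767)
11^2 ≡ 11^2 = 121 ≡ 121 (mod 767)
11^4 ≡ 121^2 = 14641 ≡ 68 (mod 767)
11^8 ≡ 68^2 = 4624 ≡ 22 (mod 767)
11^16 ≡ 22^2 = 484 ≡ 484 (mod 767)
11^32 ≡ 484^2 = 234256 ≡ 321 (mod 767)
11^64 ≡ 321^2 = 103041 ≡ 263 (mod 767)
11^128 ≡ 263^2 = 69169 ≡ 139 (mod 767)
11^256 ≡ 139^2 = 19321 ≡ 146 (mod 767)
11^512 ≡ 146^2 = 21316 ≡ 607 (mod 767)
766 = 512 + 128 + 64 + 32 + 16 + 8 + 4 + 2 in binary powers of 2.
So 11^766 ≡ 607 · 139 · 263 · 321 · 484 · 22 · 68 · 121 ≡ 257 (mod 767).
Since 257 ≠ 1, base 11 is a Fermat witness: 767 is composite.

257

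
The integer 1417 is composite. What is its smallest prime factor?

1417 is odd.
Digit sum 13, not divisible by 3.
Ends in 7: not divisible by 5.
7: 1417 = 7·202 + 3
11: 1417 = 11·128 + 9
13: 1417 = 13·109

13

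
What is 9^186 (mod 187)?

64

9^1 ≡ 9 (mod 187)
9^2 ≡ 9^2 = 81 ≡ 81 (mod 187)
9^4 ≡ 81^2 = 6561 ≡ 16 (mod 187)
9^8 ≡ 16^2 = 256 ≡ 69 (mod 187)
9^16 ≡ 69^2 = 4761 ≡ 86 (mod 187)
9^32 ≡ 86^2 = 7396 ≡ 103 (mod 187)
9^64 ≡ 103^2 = 10609 ≡ 137 (mod 187)
9^128 ≡ 137^2 = 18769 ≡ 69 (mod 187)
186 = 128 + 32 + 16 + 8 + 2 in binary powers of 2.
So 9^186 ≡ 69 · 103 · 86 · 69 · 81 ≡ 64 (mod 187).
Since 64 ≠ 1, base 9 is a Fermat witness: 187 is composite.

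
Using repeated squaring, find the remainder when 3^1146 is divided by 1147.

47

3^1 ≡ 3 (mod 1147)
3^2 ≡ 3^2 = 9 ≡ 9 (mod 1147)
3^4 ≡ 9^2 = 81 ≡ 81 (mod 1147)
3^8 ≡ 81^2 = 6561 ≡ 826 (mod 1147)
3^16 ≡ 826^2 = 682276 ≡ 958 (mod 1147)
3^32 ≡ 958^2 = 917764 ≡ 164 (mod 1147)
3^64 ≡ 164^2 = 26896 ≡ 515 (mod 1147)
3^128 ≡ 515^2 = 265225 ≡ 268 (mod 1147)
3^256 ≡ 268^2 = 71824 ≡ 710 (mod 1147)
3^512 ≡ 710^2 = 504100 ≡ 567 (mod 1147)
3^1024 ≡ 567^2 = 321489 ≡ 329 (mod 1147)
1146 = 1024 + 64 + 32 + 16 + 8 + 2 in binary powers of 2.
So 3^1146 ≡ 329 · 515 · 164 · 958 · 826 · 9 ≡ 47 (mod 1147).
Since 47 ≠ 1, base 3 is a Fermat witness: 1147 is composite.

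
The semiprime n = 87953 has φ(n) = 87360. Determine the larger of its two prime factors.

φ(n) = (p−1)(q−1) = n − (p+q) + 1, so p + q = 87953 − 87360 + 1 = 594.
p and q are the roots of t² − 594t + 87953 = 0.
Discriminant: 594² − 4·87953 = 352836 − 351812 = 1024; √1024 = 32.
q = (594 − 32)/2 = 281, p = (594 + 32)/2 = 313.
Check: 281 · 313 = 87953.

313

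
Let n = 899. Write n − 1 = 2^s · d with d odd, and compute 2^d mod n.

698

899 − 1 = 898 = 2^1 · 449, so d = 449.
2^1 ≡ 2 (mod 899)
2^2 ≡ 2^2 = 4 ≡ 4 (mod 899)
2^4 ≡ 4^2 = 16 ≡ 16 (mod 899)
2^8 ≡ 16^2 = 256 ≡ 256 (mod 899)
2^16 ≡ 256^2 = 65536 ≡ 808 (mod 899)
2^32 ≡ 808^2 = 652864 ≡ 190 (mod 899)
2^64 ≡ 190^2 = 36100 ≡ 140 (mod 899)
2^128 ≡ 140^2 = 19600 ≡ 721 (mod 899)
2^256 ≡ 721^2 = 519841 ≡ 219 (mod 899)
449 = 256 + 128 + 64 + 1 in binary powers of 2.
So 2^449 ≡ 219 · 721 · 140 · 2 ≡ 698 (mod 899).
Squaring chain: 698; never reaches −1, so base 2 is a Miller–Rabin witness that 899 is composite.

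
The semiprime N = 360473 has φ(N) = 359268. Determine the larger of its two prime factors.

φ(n) = (p−1)(q−1) = n − (p+q) + 1, so p + q = 360473 − 359268 + 1 = 1206.
p and q are the roots of t² − 1206t + 360473 = 0.
Discriminant: 1206² − 4·360473 = 1454436 − 1441892 = 12544; √12544 = 112.
q = (1206 − 112)/2 = 547, p = (1206 + 112)/2 = 659.
Check: 547 · 659 = 360473.

659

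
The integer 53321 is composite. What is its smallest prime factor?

71

53321 is odd.
Digit sum 14, not divisible by 3.
Ends in 1: not divisible by 5.
7: 53321 = 7·7617 + 2
11: 53321 = 11·4847 + 4
13: 53321 = 13·4101 + 8
17: 53321 = 17·3136 + 9
19: 53321 = 19·2806 + 7
23: 53321 = 23·2318 + 7
29: 53321 = 29·1838 + 19
31: 53321 = 31·1720 + 1
37: 53321 = 37·1441 + 4
41: 53321 = 41·1300 + 21
43: 53321 = 43·1240 + 1
47: 53321 = 47·1134 + 23
53: 53321 = 53·1006 + 3
59: 53321 = 59·903 + 44
61: 53321 = 61·874 + 7
67: 53321 = 67·795 + 56
71: 53321 = 71·751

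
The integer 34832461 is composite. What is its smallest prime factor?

34832461 is odd.
Digit sum 31, not divisible by 3.
Ends in 1: not divisible by 5.
7: 34832461 = 7·4976065 + 6
11: 34832461 = 11·3166587 + 4
13: 34832461 = 13·2679420 + 1
17: 34832461 = 17·2048968 + 5
19: 34832461 = 19·1833287 + 8
23: 34832461 = 23·1514454 + 19
29: 34832461 = 29·1201119 + 10
31: 34832461 = 31·1123627 + 24
37: 34832461 = 37·941417 + 32
41: 34832461 = 41·849572 + 9
43: 34832461 = 43·810057 + 10
47: 34832461 = 47·741116 + 9
53: 34832461 = 53·657216 + 13
59: 34832461 = 59·590380 + 41
61: 34832461 = 61·571023 + 58
67: 34832461 = 67·519887 + 32
71: 34832461 = 71·490598 + 3
73: 34832461 = 73·477157

73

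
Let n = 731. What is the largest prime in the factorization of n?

43

731 = 17 · 43
43 is prime.
So 731 = 17 · 43; the largest prime factor is 43.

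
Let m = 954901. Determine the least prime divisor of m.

43

954901 is odd.
Digit sum 28, not divisible by 3.
Ends in 1: not divisible by 5.
7: 954901 = 7·136414 + 3
11: 954901 = 11·86809 + 2
13: 954901 = 13·73453 + 12
17: 954901 = 17·56170 + 11
19: 954901 = 19·50257 + 18
23: 954901 = 23·41517 + 10
29: 954901 = 29·32927 + 18
31: 954901 = 31·30803 + 8
37: 954901 = 37·25808 + 5
41: 954901 = 41·23290 + 11
43: 954901 = 43·22207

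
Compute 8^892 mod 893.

68

8^1 ≡ 8 (mod 893)
8^2 ≡ 8^2 = 64 ≡ 64 (mod 893)
8^4 ≡ 64^2 = 4096 ≡ 524 (mod 893)
8^8 ≡ 524^2 = 274576 ≡ 425 (mod 893)
8^16 ≡ 425^2 = 180625 ≡ 239 (mod 893)
8^32 ≡ 239^2 = 57121 ≡ 862 (mod 893)
8^64 ≡ 862^2 = 743044 ≡ 68 (mod 893)
8^128 ≡ 68^2 = 4624 ≡ 159 (mod 893)
8^256 ≡ 159^2 = 25281 ≡ 277 (mod 893)
8^512 ≡ 277^2 = 76729 ≡ 824 (mod 893)
892 = 512 + 256 + 64 + 32 + 16 + 8 + 4 in binary powers of 2.
So 8^892 ≡ 824 · 277 · 68 · 862 · 239 · 425 · 524 ≡ 68 (mod 893).
Since 68 ≠ 1, base 8 is a Fermat witness: 893 is composite.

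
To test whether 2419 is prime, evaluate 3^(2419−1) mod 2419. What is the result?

3^1 ≡ 3 (mod 2419)
3^2 ≡ 3^2 = 9 ≡ 9 (mod 2419)
3^4 ≡ 9^2 = 81 ≡ 81 (mod 2419)
3^8 ≡ 81^2 = 6561 ≡ 1723 (mod 2419)
3^16 ≡ 1723^2 = 2968729 ≡ 616 (mod 2419)
3^32 ≡ 616^2 = 379456 ≡ 2092 (mod 2419)
3^64 ≡ 2092^2 = 4376464 ≡ 493 (mod 2419)
3^128 ≡ 493^2 = 243049 ≡ 1149 (mod 2419)
3^256 ≡ 1149^2 = 1320201 ≡ 1846 (mod 2419)
3^512 ≡ 1846^2 = 3407716 ≡ 1764 (mod 2419)
3^1024 ≡ 1764^2 = 3111696 ≡ 862 (mod 2419)
3^2048 ≡ 862^2 = 743044 ≡ 411 (mod 2419)
2418 = 2048 + 256 + 64 + 32 + 16 + 2 in binary powers of 2.
So 3^2418 ≡ 411 · 1846 · 493 · 2092 · 616 · 9 ≡ 501 (mod 2419).
Since 501 ≠ 1, base 3 is a Fermat witness: 2419 is composite.

501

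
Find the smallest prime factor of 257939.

11

257939 is odd.
Digit sum 35, not divisible by 3.
Ends in 9: not divisible by 5.
7: 257939 = 7·36848 + 3
11: 257939 = 11·23449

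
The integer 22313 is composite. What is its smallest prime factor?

53

22313 is odd.
Digit sum 11, not divisible by 3.
Ends in 3: not divisible by 5.
7: 22313 = 7·3187 + 4
11: 22313 = 11·2028 + 5
13: 22313 = 13·1716 + 5
17: 22313 = 17·1312 + 9
19: 22313 = 19·1174 + 7
23: 22313 = 23·970 + 3
29: 22313 = 29·769 + 12
31: 22313 = 31·719 + 24
37: 22313 = 37·603 + 2
41: 22313 = 41·544 + 9
43: 22313 = 43·518 + 39
47: 22313 = 47·474 + 35
53: 22313 = 53·421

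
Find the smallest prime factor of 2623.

2623 is odd.
Digit sum 13, not divisible by 3.
Ends in 3: not divisible by 5.
7: 2623 = 7·374 + 5
11: 2623 = 11·238 + 5
13: 2623 = 13·201 + 10
17: 2623 = 17·154 + 5
19: 2623 = 19·138 + 1
23: 2623 = 23·114 + 1
29: 2623 = 29·90 + 13
31: 2623 = 31·84 + 19
37: 2623 = 37·70 + 33
41: 2623 = 41·63 + 40
43: 2623 = 43·61

43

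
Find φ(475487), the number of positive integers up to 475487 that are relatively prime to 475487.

453600

Factor: 475487 = 37 · 71 · 181.
φ(475487) = (37−1) · (71−1) · (181−1) = 36 · 70 · 180 = 453600.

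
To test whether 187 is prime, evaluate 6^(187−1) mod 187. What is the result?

49

6^1 ≡ 6 (mod 187)
6^2 ≡ 6^2 = 36 ≡ 36 (mod 187)
6^4 ≡ 36^2 = 1296 ≡ 174 (mod 187)
6^8 ≡ 174^2 = 30276 ≡ 169 (mod 187)
6^16 ≡ 169^2 = 28561 ≡ 137 (mod 187)
6^32 ≡ 137^2 = 18769 ≡ 69 (mod 187)
6^64 ≡ 69^2 = 4761 ≡ 86 (mod 187)
6^128 ≡ 86^2 = 7396 ≡ 103 (mod 187)
186 = 128 + 32 + 16 + 8 + 2 in binary powers of 2.
So 6^186 ≡ 103 · 69 · 137 · 169 · 36 ≡ 49 (mod 187).
Since 49 ≠ 1, base 6 is a Fermat witness: 187 is composite.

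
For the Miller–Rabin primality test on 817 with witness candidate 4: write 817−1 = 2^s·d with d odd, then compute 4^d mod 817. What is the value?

790

817 − 1 = 816 = 2^4 · 51, so d = 51.
4^1 ≡ 4 (mod 817)
4^2 ≡ 4^2 = 16 ≡ 16 (mod 817)
4^4 ≡ 16^2 = 256 ≡ 256 (mod 817)
4^8 ≡ 256^2 = 65536 ≡ 176 (mod 817)
4^16 ≡ 176^2 = 30976 ≡ 747 (mod 817)
4^32 ≡ 747^2 = 558009 ≡ 815 (mod 817)
51 = 32 + 16 + 2 + 1 in binary powers of 2.
So 4^51 ≡ 815 · 747 · 16 · 4 ≡ 790 (mod 817).
Squaring chain: 790 → 729 → 391 → 102; never reaches −1, so base 4 is a Miller–Rabin witness that 817 is composite.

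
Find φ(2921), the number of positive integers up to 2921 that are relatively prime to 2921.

Factor: 2921 = 23 · 127.
φ(2921) = (23−1) · (127−1) = 22 · 126 = 2772.

2772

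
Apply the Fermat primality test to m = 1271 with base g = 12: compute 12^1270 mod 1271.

12^1 ≡ 12 (mod 1271)
12^2 ≡ 12^2 = 144 ≡ 144 (mod 1271)
12^4 ≡ 144^2 = 20736 ≡ 400 (mod 1271)
12^8 ≡ 400^2 = 160000 ≡ 1125 (mod 1271)
12^16 ≡ 1125^2 = 1265625 ≡ 980 (mod 1271)
12^32 ≡ 980^2 = 960400 ≡ 795 (mod 1271)
12^64 ≡ 795^2 = 632025 ≡ 338 (mod 1271)
12^128 ≡ 338^2 = 114244 ≡ 1125 (mod 1271)
12^256 ≡ 1125^2 = 1265625 ≡ 980 (mod 1271)
12^512 ≡ 980^2 = 960400 ≡ 795 (mod 1271)
12^1024 ≡ 795^2 = 632025 ≡ 338 (mod 1271)
1270 = 1024 + 128 + 64 + 32 + 16 + 4 + 2 in binary powers of 2.
So 12^1270 ≡ 338 · 1125 · 338 · 795 · 980 · 400 · 144 ≡ 893 (mod 1271).
Since 893 ≠ 1, base 12 is a Fermat witness: 1271 is composite.

893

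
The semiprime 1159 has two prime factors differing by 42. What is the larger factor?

61

Since p = q + 42, we have 1159 = q(q + 42), so q² + 42q − 1159 = 0.
Discriminant: 42² + 4·1159 = 1764 + 4636 = 6400; √6400 = 80.
q = (−42 + 80)/2 = 19, and p = q + 42 = 61.
Check: 19 · 61 = 1159.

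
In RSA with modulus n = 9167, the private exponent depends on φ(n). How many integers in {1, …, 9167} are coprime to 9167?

8976

Factor: 9167 = 89 · 103.
φ(9167) = (89−1) · (103−1) = 88 · 102 = 8976.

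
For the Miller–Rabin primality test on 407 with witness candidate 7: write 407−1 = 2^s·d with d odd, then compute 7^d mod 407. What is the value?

46

407 − 1 = 406 = 2^1 · 203, so d = 203.
7^1 ≡ 7 (mod 407)
7^2 ≡ 7^2 = 49 ≡ 49 (mod 407)
7^4 ≡ 49^2 = 2401 ≡ 366 (mod 407)
7^8 ≡ 366^2 = 133956 ≡ 53 (mod 407)
7^16 ≡ 53^2 = 2809 ≡ 367 (mod 407)
7^32 ≡ 367^2 = 134689 ≡ 379 (mod 407)
7^64 ≡ 379^2 = 143641 ≡ 377 (mod 407)
7^128 ≡ 377^2 = 142129 ≡ 86 (mod 407)
203 = 128 + 64 + 8 + 2 + 1 in binary powers of 2.
So 7^203 ≡ 86 · 377 · 53 · 49 · 7 ≡ 46 (mod 407).
Squaring chain: 46; never reaches −1, so base 7 is a Miller–Rabin witness that 407 is composite.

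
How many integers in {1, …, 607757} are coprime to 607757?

Factor: 607757 = 47 · 67 · 193.
φ(607757) = (47−1) · (67−1) · (193−1) = 46 · 66 · 192 = 582912.

582912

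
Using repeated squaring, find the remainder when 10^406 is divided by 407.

232

10^1 ≡ 10 (mod 407)
10^2 ≡ 10^2 = 100 ≡ 100 (mod 407)
10^4 ≡ 100^2 = 10000 ≡ 232 (mod 407)
10^8 ≡ 232^2 = 53824 ≡ 100 (mod 407)
10^16 ≡ 100^2 = 10000 ≡ 232 (mod 407)
10^32 ≡ 232^2 = 53824 ≡ 100 (mod 407)
10^64 ≡ 100^2 = 10000 ≡ 232 (mod 407)
10^128 ≡ 232^2 = 53824 ≡ 100 (mod 407)
10^256 ≡ 100^2 = 10000 ≡ 232 (mod 407)
406 = 256 + 128 + 16 + 4 + 2 in binary powers of 2.
So 10^406 ≡ 232 · 100 · 232 · 232 · 100 ≡ 232 (mod 407).
Since 232 ≠ 1, base 10 is a Fermat witness: 407 is composite.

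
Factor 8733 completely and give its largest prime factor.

71

8733 = 3 · 2911
2911 = 41 · 71
71 is prime.
So 8733 = 3 · 41 · 71; the largest prime factor is 71.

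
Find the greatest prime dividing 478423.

61

478423 = 11 · 43493
43493 = 23 · 1891
1891 = 31 · 61
61 is prime.
So 478423 = 11 · 23 · 31 · 61; the largest prime factor is 61.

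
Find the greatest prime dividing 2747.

2747 = 41 · 67
67 is prime.
So 2747 = 41 · 67; the largest prime factor is 67.

67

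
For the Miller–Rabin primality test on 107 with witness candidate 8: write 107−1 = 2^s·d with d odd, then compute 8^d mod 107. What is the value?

106

107 − 1 = 106 = 2^1 · 53, so d = 53.
8^1 ≡ 8 (mod 107)
8^2 ≡ 8^2 = 64 ≡ 64 (mod 107)
8^4 ≡ 64^2 = 4096 ≡ 30 (mod 107)
8^8 ≡ 30^2 = 900 ≡ 44 (mod 107)
8^16 ≡ 44^2 = 1936 ≡ 10 (mod 107)
8^32 ≡ 10^2 = 100 ≡ 100 (mod 107)
53 = 32 + 16 + 4 + 1 in binary powers of 2.
So 8^53 ≡ 100 · 10 · 30 · 8 ≡ 106 (mod 107).
Since 8^d ≡ 106 (mod 107), base 8 does not prove 107 composite.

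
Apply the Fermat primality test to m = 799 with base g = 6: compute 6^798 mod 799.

247

6^1 ≡ 6 (mod 799)
6^2 ≡ 6^2 = 36 ≡ 36 (mod 799)
6^4 ≡ 36^2 = 1296 ≡ 497 (mod 799)
6^8 ≡ 497^2 = 247009 ≡ 118 (mod 799)
6^16 ≡ 118^2 = 13924 ≡ 341 (mod 799)
6^32 ≡ 341^2 = 116281 ≡ 426 (mod 799)
6^64 ≡ 426^2 = 181476 ≡ 103 (mod 799)
6^128 ≡ 103^2 = 10609 ≡ 222 (mod 799)
6^256 ≡ 222^2 = 49284 ≡ 545 (mod 799)
6^512 ≡ 545^2 = 297025 ≡ 596 (mod 799)
798 = 512 + 256 + 16 + 8 + 4 + 2 in binary powers of 2.
So 6^798 ≡ 596 · 545 · 341 · 118 · 497 · 36 ≡ 247 (mod 799).
Since 247 ≠ 1, base 6 is a Fermat witness: 799 is composite.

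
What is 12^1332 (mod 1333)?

12^1 ≡ 12 (mod 1333)
12^2 ≡ 12^2 = 144 ≡ 144 (mod 1333)
12^4 ≡ 144^2 = 20736 ≡ 741 (mod 1333)
12^8 ≡ 741^2 = 549081 ≡ 1218 (mod 1333)
12^16 ≡ 1218^2 = 1483524 ≡ 1228 (mod 1333)
12^32 ≡ 1228^2 = 1507984 ≡ 361 (mod 1333)
12^64 ≡ 361^2 = 130321 ≡ 1020 (mod 1333)
12^128 ≡ 1020^2 = 1040400 ≡ 660 (mod 1333)
12^256 ≡ 660^2 = 435600 ≡ 1042 (mod 1333)
12^512 ≡ 1042^2 = 1085764 ≡ 702 (mod 1333)
12^1024 ≡ 702^2 = 492804 ≡ 927 (mod 1333)
1332 = 1024 + 256 + 32 + 16 + 4 in binary powers of 2.
So 12^1332 ≡ 927 · 1042 · 361 · 1228 · 741 ≡ 4 (mod 1333).
Since 4 ≠ 1, base 12 is a Fermat witness: 1333 is composite.

4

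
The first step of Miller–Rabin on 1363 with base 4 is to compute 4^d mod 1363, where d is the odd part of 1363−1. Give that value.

361

1363 − 1 = 1362 = 2^1 · 681, so d = 681.
4^1 ≡ 4 (mod 1363)
4^2 ≡ 4^2 = 16 ≡ 16 (mod 1363)
4^4 ≡ 16^2 = 256 ≡ 256 (mod 1363)
4^8 ≡ 256^2 = 65536 ≡ 112 (mod 1363)
4^16 ≡ 112^2 = 12544 ≡ 277 (mod 1363)
4^32 ≡ 277^2 = 76729 ≡ 401 (mod 1363)
4^64 ≡ 401^2 = 160801 ≡ 1330 (mod 1363)
4^128 ≡ 1330^2 = 1768900 ≡ 1089 (mod 1363)
4^256 ≡ 1089^2 = 1185921 ≡ 111 (mod 1363)
4^512 ≡ 111^2 = 12321 ≡ 54 (mod 1363)
681 = 512 + 128 + 32 + 8 + 1 in binary powers of 2.
So 4^681 ≡ 54 · 1089 · 401 · 112 · 4 ≡ 361 (mod 1363).
Squaring chain: 361; never reaches −1, so base 4 is a Miller–Rabin witness that 1363 is composite.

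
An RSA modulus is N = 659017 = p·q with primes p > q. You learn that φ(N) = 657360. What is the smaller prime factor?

661

φ(n) = (p−1)(q−1) = n − (p+q) + 1, so p + q = 659017 − 657360 + 1 = 1658.
p and q are the roots of t² − 1658t + 659017 = 0.
Discriminant: 1658² − 4·659017 = 2748964 − 2636068 = 112896; √112896 = 336.
q = (1658 − 336)/2 = 661, p = (1658 + 336)/2 = 997.
Check: 661 · 997 = 659017.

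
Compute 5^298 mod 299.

5^1 ≡ 5 (mod 299)
5^2 ≡ 5^2 = 25 ≡ 25 (mod 299)
5^4 ≡ 25^2 = 625 ≡ 27 (mod 299)
5^8 ≡ 27^2 = 729 ≡ 131 (mod 299)
5^16 ≡ 131^2 = 17161 ≡ 118 (mod 299)
5^32 ≡ 118^2 = 13924 ≡ 170 (mod 299)
5^64 ≡ 170^2 = 28900 ≡ 196 (mod 299)
5^128 ≡ 196^2 = 38416 ≡ 144 (mod 299)
5^256 ≡ 144^2 = 20736 ≡ 105 (mod 299)
298 = 256 + 32 + 8 + 2 in binary powers of 2.
So 5^298 ≡ 105 · 170 · 131 · 25 ≡ 64 (mod 299).
Since 64 ≠ 1, base 5 is a Fermat witness: 299 is composite.

64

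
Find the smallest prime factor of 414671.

29

414671 is odd.
Digit sum 23, not divisible by 3.
Ends in 1: not divisible by 5.
7: 414671 = 7·59238 + 5
11: 414671 = 11·37697 + 4
13: 414671 = 13·31897 + 10
17: 414671 = 17·24392 + 7
19: 414671 = 19·21824 + 15
23: 414671 = 23·18029 + 4
29: 414671 = 29·14299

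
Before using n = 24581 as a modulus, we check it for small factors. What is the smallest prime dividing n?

47

24581 is odd.
Digit sum 20, not divisible by 3.
Ends in 1: not divisible by 5.
7: 24581 = 7·3511 + 4
11: 24581 = 11·2234 + 7
13: 24581 = 13·1890 + 11
17: 24581 = 17·1445 + 16
19: 24581 = 19·1293 + 14
23: 24581 = 23·1068 + 17
29: 24581 = 29·847 + 18
31: 24581 = 31·792 + 29
37: 24581 = 37·664 + 13
41: 24581 = 41·599 + 22
43: 24581 = 43·571 + 28
47: 24581 = 47·523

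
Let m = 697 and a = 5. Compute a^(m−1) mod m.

5^1 ≡ 5 (mod 697)
5^2 ≡ 5^2 = 25 ≡ 25 (mod 697)
5^4 ≡ 25^2 = 625 ≡ 625 (mod 697)
5^8 ≡ 625^2 = 390625 ≡ 305 (mod 697)
5^16 ≡ 305^2 = 93025 ≡ 324 (mod 697)
5^32 ≡ 324^2 = 104976 ≡ 426 (mod 697)
5^64 ≡ 426^2 = 181476 ≡ 256 (mod 697)
5^128 ≡ 256^2 = 65536 ≡ 18 (mod 697)
5^256 ≡ 18^2 = 324 ≡ 324 (mod 697)
5^512 ≡ 324^2 = 104976 ≡ 426 (mod 697)
696 = 512 + 128 + 32 + 16 + 8 in binary powers of 2.
So 5^696 ≡ 426 · 18 · 426 · 324 · 305 ≡ 611 (mod 697).
Since 611 ≠ 1, base 5 is a Fermat witness: 697 is composite.

611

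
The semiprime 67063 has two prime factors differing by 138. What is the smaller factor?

199

Since p = q + 138, we have 67063 = q(q + 138), so q² + 138q − 67063 = 0.
Discriminant: 138² + 4·67063 = 19044 + 268252 = 287296; √287296 = 536.
q = (−138 + 536)/2 = 199, and p = q + 138 = 337.
Check: 199 · 337 = 67063.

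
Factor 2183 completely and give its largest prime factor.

2183 = 37 · 59
59 is prime.
So 2183 = 37 · 59; the largest prime factor is 59.

59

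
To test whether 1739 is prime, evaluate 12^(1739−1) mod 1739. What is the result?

382

12^1 ≡ 12 (mod 1739)
12^2 ≡ 12^2 = 144 ≡ 144 (mod 1739)
12^4 ≡ 144^2 = 20736 ≡ 1607 (mod 1739)
12^8 ≡ 1607^2 = 2582449 ≡ 34 (mod 1739)
12^16 ≡ 34^2 = 1156 ≡ 1156 (mod 1739)
12^32 ≡ 1156^2 = 1336336 ≡ 784 (mod 1739)
12^64 ≡ 784^2 = 614656 ≡ 789 (mod 1739)
12^128 ≡ 789^2 = 622521 ≡ 1698 (mod 1739)
12^256 ≡ 1698^2 = 2883204 ≡ 1681 (mod 1739)
12^512 ≡ 1681^2 = 2825761 ≡ 1625 (mod 1739)
12^1024 ≡ 1625^2 = 2640625 ≡ 823 (mod 1739)
1738 = 1024 + 512 + 128 + 64 + 8 + 2 in binary powers of 2.
So 12^1738 ≡ 823 · 1625 · 1698 · 789 · 34 · 144 ≡ 382 (mod 1739).
Since 382 ≠ 1, base 12 is a Fermat witness: 1739 is composite.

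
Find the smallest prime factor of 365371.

365371 is odd.
Digit sum 25, not divisible by 3.
Ends in 1: not divisible by 5.
7: 365371 = 7·52195 + 6
11: 365371 = 11·33215 + 6
13: 365371 = 13·28105 + 6
17: 365371 = 17·21492 + 7
19: 365371 = 19·19230 + 1
23: 365371 = 23·15885 + 16
29: 365371 = 29·12599

29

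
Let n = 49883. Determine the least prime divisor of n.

49883 is odd.
Digit sum 32, not divisible by 3.
Ends in 3: not divisible by 5.
7: 49883 = 7·7126 + 1
11: 49883 = 11·4534 + 9
13: 49883 = 13·3837 + 2
17: 49883 = 17·2934 + 5
19: 49883 = 19·2625 + 8
23: 49883 = 23·2168 + 19
29: 49883 = 29·1720 + 3
31: 49883 = 31·1609 + 4
37: 49883 = 37·1348 + 7
41: 49883 = 41·1216 + 27
43: 49883 = 43·1160 + 3
47: 49883 = 47·1061 + 16
53: 49883 = 53·941 + 10
59: 49883 = 59·845 + 28
61: 49883 = 61·817 + 46
67: 49883 = 67·744 + 35
71: 49883 = 71·702 + 41
73: 49883 = 73·683 + 24
79: 49883 = 79·631 + 34
83: 49883 = 83·601

83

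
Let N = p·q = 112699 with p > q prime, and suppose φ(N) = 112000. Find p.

φ(n) = (p−1)(q−1) = n − (p+q) + 1, so p + q = 112699 − 112000 + 1 = 700.
p and q are the roots of t² − 700t + 112699 = 0.
Discriminant: 700² − 4·112699 = 490000 − 450796 = 39204; √39204 = 198.
q = (700 − 198)/2 = 251, p = (700 + 198)/2 = 449.
Check: 251 · 449 = 112699.

449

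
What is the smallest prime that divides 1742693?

1742693 is odd.
Digit sum 32, not divisible by 3.
Ends in 3: not divisible by 5.
7: 1742693 = 7·248956 + 1
11: 1742693 = 11·158426 + 7
13: 1742693 = 13·134053 + 4
17: 1742693 = 17·102511 + 6
19: 1742693 = 19·91720 + 13
23: 1742693 = 23·75769 + 6
29: 1742693 = 29·60092 + 25
31: 1742693 = 31·56215 + 28
37: 1742693 = 37·47099 + 30
41: 1742693 = 41·42504 + 29
43: 1742693 = 43·40527 + 32
47: 1742693 = 47·37078 + 27
53: 1742693 = 53·32881

53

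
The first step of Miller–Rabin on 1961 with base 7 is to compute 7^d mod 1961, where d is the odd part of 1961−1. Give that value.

1961 − 1 = 1960 = 2^3 · 245, so d = 245.
7^1 ≡ 7 (mod 1961)
7^2 ≡ 7^2 = 49 ≡ 49 (mod 1961)
7^4 ≡ 49^2 = 2401 ≡ 440 (mod 1961)
7^8 ≡ 440^2 = 193600 ≡ 1422 (mod 1961)
7^16 ≡ 1422^2 = 2022084 ≡ 293 (mod 1961)
7^32 ≡ 293^2 = 85849 ≡ 1526 (mod 1961)
7^64 ≡ 1526^2 = 2328676 ≡ 969 (mod 1961)
7^128 ≡ 969^2 = 938961 ≡ 1603 (mod 1961)
245 = 128 + 64 + 32 + 16 + 4 + 1 in binary powers of 2.
So 7^245 ≡ 1603 · 969 · 1526 · 293 · 440 · 7 ≡ 1418 (mod 1961).
Squaring chain: 1418 → 699 → 312; never reaches −1, so base 7 is a Miller–Rabin witness that 1961 is composite.

1418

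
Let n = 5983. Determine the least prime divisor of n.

5983 is odd.
Digit sum 25, not divisible by 3.
Ends in 3: not divisible by 5.
7: 5983 = 7·854 + 5
11: 5983 = 11·543 + 10
13: 5983 = 13·460 + 3
17: 5983 = 17·351 + 16
19: 5983 = 19·314 + 17
23: 5983 = 23·260 + 3
29: 5983 = 29·206 + 9
31: 5983 = 31·193

31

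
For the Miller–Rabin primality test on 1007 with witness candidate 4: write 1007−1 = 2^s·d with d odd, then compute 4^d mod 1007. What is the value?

1007 − 1 = 1006 = 2^1 · 503, so d = 503.
4^1 ≡ 4 (mod 1007)
4^2 ≡ 4^2 = 16 ≡ 16 (mod 1007)
4^4 ≡ 16^2 = 256 ≡ 256 (mod 1007)
4^8 ≡ 256^2 = 65536 ≡ 81 (mod 1007)
4^16 ≡ 81^2 = 6561 ≡ 519 (mod 1007)
4^32 ≡ 519^2 = 269361 ≡ 492 (mod 1007)
4^64 ≡ 492^2 = 242064 ≡ 384 (mod 1007)
4^128 ≡ 384^2 = 147456 ≡ 434 (mod 1007)
4^256 ≡ 434^2 = 188356 ≡ 47 (mod 1007)
503 = 256 + 128 + 64 + 32 + 16 + 4 + 2 + 1 in binary powers of 2.
So 4^503 ≡ 47 · 434 · 384 · 492 · 519 · 256 · 16 · 4 ≡ 271 (mod 1007).
Squaring chain: 271; never reaches −1, so base 4 is a Miller–Rabin witness that 1007 is composite.

271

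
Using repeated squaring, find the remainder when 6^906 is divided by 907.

6^1 ≡ 6 (mod 907)
6^2 ≡ 6^2 = 36 ≡ 36 (mod 907)
6^4 ≡ 36^2 = 1296 ≡ 389 (mod 907)
6^8 ≡ 389^2 = 151321 ≡ 759 (mod 907)
6^16 ≡ 759^2 = 576081 ≡ 136 (mod 907)
6^32 ≡ 136^2 = 18496 ≡ 356 (mod 907)
6^64 ≡ 356^2 = 126736 ≡ 663 (mod 907)
6^128 ≡ 663^2 = 439569 ≡ 581 (mod 907)
6^256 ≡ 581^2 = 337561 ≡ 157 (mod 907)
6^512 ≡ 157^2 = 24649 ≡ 160 (mod 907)
906 = 512 + 256 + 128 + 8 + 2 in binary powers of 2.
So 6^906 ≡ 160 · 157 · 581 · 759 · 36 ≡ 1 (mod 907).
Since the result is 1, base 6 gives no evidence that 907 is composite.

1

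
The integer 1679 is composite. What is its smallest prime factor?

1679 is odd.
Digit sum 23, not divisible by 3.
Ends in 9: not divisible by 5.
7: 1679 = 7·239 + 6
11: 1679 = 11·152 + 7
13: 1679 = 13·129 + 2
17: 1679 = 17·98 + 13
19: 1679 = 19·88 + 7
23: 1679 = 23·73

23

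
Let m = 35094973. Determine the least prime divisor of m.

83

35094973 is odd.
Digit sum 40, not divisible by 3.
Ends in 3: not divisible by 5.
7: 35094973 = 7·5013567 + 4
11: 35094973 = 11·3190452 + 1
13: 35094973 = 13·2699613 + 4
17: 35094973 = 17·2064410 + 3
19: 35094973 = 19·1847103 + 16
23: 35094973 = 23·1525868 + 9
29: 35094973 = 29·1210171 + 14
31: 35094973 = 31·1132095 + 28
37: 35094973 = 37·948512 + 29
41: 35094973 = 41·855974 + 39
43: 35094973 = 43·816162 + 7
47: 35094973 = 47·746701 + 26
53: 35094973 = 53·662169 + 16
59: 35094973 = 59·594830 + 3
61: 35094973 = 61·575327 + 26
67: 35094973 = 67·523805 + 38
71: 35094973 = 71·494295 + 28
73: 35094973 = 73·480753 + 4
79: 35094973 = 79·444240 + 13
83: 35094973 = 83·422831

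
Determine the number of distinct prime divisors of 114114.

114114 = 2 · 57057
57057 = 3 · 19019
19019 = 7 · 2717
2717 = 11 · 247
247 = 13 · 19
114114 = 2 · 3 · 7 · 11 · 13 · 19, which has 6 distinct prime factors.

6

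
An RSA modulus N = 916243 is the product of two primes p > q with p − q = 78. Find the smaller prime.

Since p = q + 78, we have 916243 = q(q + 78), so q² + 78q − 916243 = 0.
Discriminant: 78² + 4·916243 = 6084 + 3664972 = 3671056; √3671056 = 1916.
q = (−78 + 1916)/2 = 919, and p = q + 78 = 997.
Check: 919 · 997 = 916243.

919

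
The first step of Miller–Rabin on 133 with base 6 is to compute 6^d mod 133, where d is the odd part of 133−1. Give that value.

133 − 1 = 132 = 2^2 · 33, so d = 33.
6^1 ≡ 6 (mod 133)
6^2 ≡ 6^2 = 36 ≡ 36 (mod 133)
6^4 ≡ 36^2 = 1296 ≡ 99 (mod 133)
6^8 ≡ 99^2 = 9801 ≡ 92 (mod 133)
6^16 ≡ 92^2 = 8464 ≡ 85 (mod 133)
6^32 ≡ 85^2 = 7225 ≡ 43 (mod 133)
33 = 32 + 1 in binary powers of 2.
So 6^33 ≡ 43 · 6 ≡ 125 (mod 133).
Squaring chain: 125 → 64; never reaches −1, so base 6 is a Miller–Rabin witness that 133 is composite.

125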